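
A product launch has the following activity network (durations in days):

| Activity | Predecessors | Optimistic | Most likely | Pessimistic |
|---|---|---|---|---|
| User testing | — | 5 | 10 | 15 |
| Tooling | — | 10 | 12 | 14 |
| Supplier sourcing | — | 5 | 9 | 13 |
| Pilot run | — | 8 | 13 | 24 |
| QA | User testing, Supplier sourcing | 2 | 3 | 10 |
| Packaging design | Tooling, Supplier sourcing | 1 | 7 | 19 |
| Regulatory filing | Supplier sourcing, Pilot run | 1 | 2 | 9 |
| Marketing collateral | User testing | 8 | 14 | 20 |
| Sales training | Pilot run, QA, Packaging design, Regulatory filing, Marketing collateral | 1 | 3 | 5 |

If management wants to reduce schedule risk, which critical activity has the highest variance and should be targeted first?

Marketing collateral

te_User testing = (5 + 4·10 + 15)/6 = 60/6 = 10; σ²_User testing = ((15−5)/6)² = 2.778
te_Tooling = (10 + 4·12 + 14)/6 = 72/6 = 12; σ²_Tooling = ((14−10)/6)² = 0.444
te_Supplier sourcing = (5 + 4·9 + 13)/6 = 54/6 = 9; σ²_Supplier sourcing = ((13−5)/6)² = 1.778
te_Pilot run = (8 + 4·13 + 24)/6 = 84/6 = 14; σ²_Pilot run = ((24−8)/6)² = 7.111
te_QA = (2 + 4·3 + 10)/6 = 24/6 = 4; σ²_QA = ((10−2)/6)² = 1.778
te_Packaging design = (1 + 4·7 + 19)/6 = 48/6 = 8; σ²_Packaging design = ((19−1)/6)² = 9.000
te_Regulatory filing = (1 + 4·2 + 9)/6 = 18/6 = 3; σ²_Regulatory filing = ((9−1)/6)² = 1.778
te_Marketing collateral = (8 + 4·14 + 20)/6 = 84/6 = 14; σ²_Marketing collateral = ((20−8)/6)² = 4.000
te_Sales training = (1 + 4·3 + 5)/6 = 18/6 = 3; σ²_Sales training = ((5−1)/6)² = 0.444

Forward pass:
ES_User testing = 0; EF_User testing = 10
ES_Tooling = 0; EF_Tooling = 12
ES_Supplier sourcing = 0; EF_Supplier sourcing = 9
ES_Pilot run = 0; EF_Pilot run = 14
ES_QA = max(EF_User testing=10, EF_Supplier sourcing=9) = 10; EF_QA = 10+4 = 14
ES_Packaging design = max(EF_Tooling=12, EF_Supplier sourcing=9) = 12; EF_Packaging design = 12+8 = 20
ES_Regulatory filing = max(EF_Supplier sourcing=9, EF_Pilot run=14) = 14; EF_Regulatory filing = 14+3 = 17
ES_Marketing collateral = 10; EF_Marketing collateral = 10+14 = 24
ES_Sales training = max(EF_Pilot run=14, EF_QA=14, EF_Packaging design=20, EF_Regulatory filing=17, EF_Marketing collateral=24) = 24; EF_Sales training = 24+3 = 27
Expected project duration μ = 27 days. Critical path: User testing → Marketing collateral → Sales training.

Variances on critical path: σ²_User testing=2.778, σ²_Marketing collateral=4.000, σ²_Sales training=0.444.
Largest is σ²_Marketing collateral = 4.000.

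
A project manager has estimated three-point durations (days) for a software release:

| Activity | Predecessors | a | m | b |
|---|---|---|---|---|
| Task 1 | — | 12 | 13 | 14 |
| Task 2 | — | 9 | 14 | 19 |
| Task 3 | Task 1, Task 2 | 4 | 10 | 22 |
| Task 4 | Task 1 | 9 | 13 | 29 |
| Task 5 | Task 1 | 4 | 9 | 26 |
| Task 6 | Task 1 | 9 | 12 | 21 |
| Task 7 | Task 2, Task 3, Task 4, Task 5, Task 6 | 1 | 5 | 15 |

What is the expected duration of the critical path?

34 days

te_Task 1 = (12 + 4·13 + 14)/6 = 78/6 = 13
te_Task 2 = (9 + 4·14 + 19)/6 = 84/6 = 14
te_Task 3 = (4 + 4·10 + 22)/6 = 66/6 = 11
te_Task 4 = (9 + 4·13 + 29)/6 = 90/6 = 15
te_Task 5 = (4 + 4·9 + 26)/6 = 66/6 = 11
te_Task 6 = (9 + 4·12 + 21)/6 = 78/6 = 13
te_Task 7 = (1 + 4·5 + 15)/6 = 36/6 = 6

Forward pass:
ES_Task 1 = 0; EF_Task 1 = 13
ES_Task 2 = 0; EF_Task 2 = 14
ES_Task 3 = max(EF_Task 1=13, EF_Task 2=14) = 14; EF_Task 3 = 14+11 = 25
ES_Task 4 = 13; EF_Task 4 = 13+15 = 28
ES_Task 5 = 13; EF_Task 5 = 13+11 = 24
ES_Task 6 = 13; EF_Task 6 = 13+13 = 26
ES_Task 7 = max(EF_Task 2=14, EF_Task 3=25, EF_Task 4=28, EF_Task 5=24, EF_Task 6=26) = 28; EF_Task 7 = 28+6 = 34
Expected project duration μ = 34 days. Critical path: Task 1 → Task 4 → Task 7.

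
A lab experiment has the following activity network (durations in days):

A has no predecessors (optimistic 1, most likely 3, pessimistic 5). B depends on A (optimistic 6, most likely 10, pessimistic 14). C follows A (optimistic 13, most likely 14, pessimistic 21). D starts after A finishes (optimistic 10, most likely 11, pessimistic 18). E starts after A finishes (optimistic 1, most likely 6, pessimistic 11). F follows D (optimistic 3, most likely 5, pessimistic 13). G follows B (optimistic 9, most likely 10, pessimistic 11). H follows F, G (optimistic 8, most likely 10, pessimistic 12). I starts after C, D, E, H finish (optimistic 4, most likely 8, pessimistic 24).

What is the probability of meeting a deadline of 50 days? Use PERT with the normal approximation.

te_A = (1 + 4·3 + 5)/6 = 18/6 = 3; σ²_A = ((5−1)/6)² = 0.444
te_B = (6 + 4·10 + 14)/6 = 60/6 = 10; σ²_B = ((14−6)/6)² = 1.778
te_C = (13 + 4·14 + 21)/6 = 90/6 = 15; σ²_C = ((21−13)/6)² = 1.778
te_D = (10 + 4·11 + 18)/6 = 72/6 = 12; σ²_D = ((18−10)/6)² = 1.778
te_E = (1 + 4·6 + 11)/6 = 36/6 = 6; σ²_E = ((11−1)/6)² = 2.778
te_F = (3 + 4·5 + 13)/6 = 36/6 = 6; σ²_F = ((13−3)/6)² = 2.778
te_G = (9 + 4·10 + 11)/6 = 60/6 = 10; σ²_G = ((11−9)/6)² = 0.111
te_H = (8 + 4·10 + 12)/6 = 60/6 = 10; σ²_H = ((12−8)/6)² = 0.444
te_I = (4 + 4·8 + 24)/6 = 60/6 = 10; σ²_I = ((24−4)/6)² = 11.111

Forward pass:
ES_A = 0; EF_A = 3
ES_B = 3; EF_B = 3+10 = 13
ES_C = 3; EF_C = 3+15 = 18
ES_D = 3; EF_D = 3+12 = 15
ES_E = 3; EF_E = 3+6 = 9
ES_F = 15; EF_F = 15+6 = 21
ES_G = 13; EF_G = 13+10 = 23
ES_H = max(EF_F=21, EF_G=23) = 23; EF_H = 23+10 = 33
ES_I = max(EF_C=18, EF_D=15, EF_E=9, EF_H=33) = 33; EF_I = 33+10 = 43
Expected project duration μ = 43 days. Critical path: A → B → G → H → I.

Variance along critical path = 0.444 + 1.778 + 0.111 + 0.444 + 11.111 = 13.889; σ = √13.889 = 3.727 days.
Z = (50 − 43) / 3.727 = 1.878
P(T ≤ 50) = Φ(1.878) ≈ 0.970

0.970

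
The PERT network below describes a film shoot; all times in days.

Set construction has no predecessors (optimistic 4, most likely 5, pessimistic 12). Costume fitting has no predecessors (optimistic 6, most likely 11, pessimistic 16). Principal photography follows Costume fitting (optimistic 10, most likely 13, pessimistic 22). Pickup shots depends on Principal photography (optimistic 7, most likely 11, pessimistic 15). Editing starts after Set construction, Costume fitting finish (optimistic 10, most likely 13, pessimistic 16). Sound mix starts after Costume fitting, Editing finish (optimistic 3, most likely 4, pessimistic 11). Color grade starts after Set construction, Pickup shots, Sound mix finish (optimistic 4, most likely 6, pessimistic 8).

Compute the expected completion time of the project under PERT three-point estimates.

42 days

te_Set construction = (4 + 4·5 + 12)/6 = 36/6 = 6
te_Costume fitting = (6 + 4·11 + 16)/6 = 66/6 = 11
te_Principal photography = (10 + 4·13 + 22)/6 = 84/6 = 14
te_Pickup shots = (7 + 4·11 + 15)/6 = 66/6 = 11
te_Editing = (10 + 4·13 + 16)/6 = 78/6 = 13
te_Sound mix = (3 + 4·4 + 11)/6 = 30/6 = 5
te_Color grade = (4 + 4·6 + 8)/6 = 36/6 = 6

Forward pass:
ES_Set construction = 0; EF_Set construction = 6
ES_Costume fitting = 0; EF_Costume fitting = 11
ES_Principal photography = 11; EF_Principal photography = 11+14 = 25
ES_Pickup shots = 25; EF_Pickup shots = 25+11 = 36
ES_Editing = max(EF_Set construction=6, EF_Costume fitting=11) = 11; EF_Editing = 11+13 = 24
ES_Sound mix = max(EF_Costume fitting=11, EF_Editing=24) = 24; EF_Sound mix = 24+5 = 29
ES_Color grade = max(EF_Set construction=6, EF_Pickup shots=36, EF_Sound mix=29) = 36; EF_Color grade = 36+6 = 42
Expected project duration μ = 42 days. Critical path: Costume fitting → Principal photography → Pickup shots → Color grade.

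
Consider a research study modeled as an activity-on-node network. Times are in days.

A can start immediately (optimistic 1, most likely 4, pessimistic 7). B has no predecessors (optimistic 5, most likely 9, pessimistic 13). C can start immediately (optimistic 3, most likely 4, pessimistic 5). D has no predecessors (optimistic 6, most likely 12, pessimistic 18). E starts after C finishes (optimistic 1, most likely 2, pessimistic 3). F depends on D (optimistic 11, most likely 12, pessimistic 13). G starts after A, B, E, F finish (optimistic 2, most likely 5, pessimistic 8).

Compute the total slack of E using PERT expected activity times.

18 days

te_A = (1 + 4·4 + 7)/6 = 24/6 = 4
te_B = (5 + 4·9 + 13)/6 = 54/6 = 9
te_C = (3 + 4·4 + 5)/6 = 24/6 = 4
te_D = (6 + 4·12 + 18)/6 = 72/6 = 12
te_E = (1 + 4·2 + 3)/6 = 12/6 = 2
te_F = (11 + 4·12 + 13)/6 = 72/6 = 12
te_G = (2 + 4·5 + 8)/6 = 30/6 = 5

Forward pass:
ES_A = 0; EF_A = 4
ES_B = 0; EF_B = 9
ES_C = 0; EF_C = 4
ES_D = 0; EF_D = 12
ES_E = 4; EF_E = 4+2 = 6
ES_F = 12; EF_F = 12+12 = 24
ES_G = max(EF_A=4, EF_B=9, EF_E=6, EF_F=24) = 24; EF_G = 24+5 = 29
Expected project duration μ = 29 days. Critical path: D → F → G.

Backward pass:
LF_G = 29; LS_G = 29−5 = 24
LF_F = LS_G = 24; LS_F = 24−12 = 12
LF_E = LS_G = 24; LS_E = 24−2 = 22
LF_D = LS_F = 12; LS_D = 12−12 = 0
LF_C = LS_E = 22; LS_C = 22−4 = 18
LF_B = LS_G = 24; LS_B = 24−9 = 15
LF_A = LS_G = 24; LS_A = 24−4 = 20
Slack_E = LS_E − ES_E = 22 − 4 = 18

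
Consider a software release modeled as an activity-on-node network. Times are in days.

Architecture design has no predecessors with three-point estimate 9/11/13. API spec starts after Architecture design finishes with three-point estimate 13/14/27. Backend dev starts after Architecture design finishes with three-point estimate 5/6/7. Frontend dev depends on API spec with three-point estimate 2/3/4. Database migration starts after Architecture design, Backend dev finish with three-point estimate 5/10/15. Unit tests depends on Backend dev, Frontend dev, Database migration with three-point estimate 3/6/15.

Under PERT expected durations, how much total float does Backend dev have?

te_Architecture design = (9 + 4·11 + 13)/6 = 66/6 = 11
te_API spec = (13 + 4·14 + 27)/6 = 96/6 = 16
te_Backend dev = (5 + 4·6 + 7)/6 = 36/6 = 6
te_Frontend dev = (2 + 4·3 + 4)/6 = 18/6 = 3
te_Database migration = (5 + 4·10 + 15)/6 = 60/6 = 10
te_Unit tests = (3 + 4·6 + 15)/6 = 42/6 = 7

Forward pass:
ES_Architecture design = 0; EF_Architecture design = 11
ES_API spec = 11; EF_API spec = 11+16 = 27
ES_Backend dev = 11; EF_Backend dev = 11+6 = 17
ES_Frontend dev = 27; EF_Frontend dev = 27+3 = 30
ES_Database migration = max(EF_Architecture design=11, EF_Backend dev=17) = 17; EF_Database migration = 17+10 = 27
ES_Unit tests = max(EF_Backend dev=17, EF_Frontend dev=30, EF_Database migration=27) = 30; EF_Unit tests = 30+7 = 37
Expected project duration μ = 37 days. Critical path: Architecture design → API spec → Frontend dev → Unit tests.

Backward pass:
LF_Unit tests = 37; LS_Unit tests = 37−7 = 30
LF_Database migration = LS_Unit tests = 30; LS_Database migration = 30−10 = 20
LF_Frontend dev = LS_Unit tests = 30; LS_Frontend dev = 30−3 = 27
LF_Backend dev = min(LS_Database migration=20, LS_Unit tests=30) = 20; LS_Backend dev = 20−6 = 14
LF_API spec = LS_Frontend dev = 27; LS_API spec = 27−16 = 11
LF_Architecture design = min(LS_API spec=11, LS_Backend dev=14, LS_Database migration=20) = 11; LS_Architecture design = 11−11 = 0
Slack_Backend dev = LS_Backend dev − ES_Backend dev = 14 − 11 = 3

3 days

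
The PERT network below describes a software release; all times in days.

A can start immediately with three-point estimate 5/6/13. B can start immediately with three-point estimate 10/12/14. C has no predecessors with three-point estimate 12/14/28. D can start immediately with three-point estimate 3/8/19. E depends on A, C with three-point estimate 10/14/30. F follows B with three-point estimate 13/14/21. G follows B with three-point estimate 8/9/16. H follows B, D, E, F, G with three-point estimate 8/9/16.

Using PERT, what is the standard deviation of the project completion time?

4.47 days

te_A = (5 + 4·6 + 13)/6 = 42/6 = 7; σ²_A = ((13−5)/6)² = 1.778
te_B = (10 + 4·12 + 14)/6 = 72/6 = 12; σ²_B = ((14−10)/6)² = 0.444
te_C = (12 + 4·14 + 28)/6 = 96/6 = 16; σ²_C = ((28−12)/6)² = 7.111
te_D = (3 + 4·8 + 19)/6 = 54/6 = 9; σ²_D = ((19−3)/6)² = 7.111
te_E = (10 + 4·14 + 30)/6 = 96/6 = 16; σ²_E = ((30−10)/6)² = 11.111
te_F = (13 + 4·14 + 21)/6 = 90/6 = 15; σ²_F = ((21−13)/6)² = 1.778
te_G = (8 + 4·9 + 16)/6 = 60/6 = 10; σ²_G = ((16−8)/6)² = 1.778
te_H = (8 + 4·9 + 16)/6 = 60/6 = 10; σ²_H = ((16−8)/6)² = 1.778

Forward pass:
ES_A = 0; EF_A = 7
ES_B = 0; EF_B = 12
ES_C = 0; EF_C = 16
ES_D = 0; EF_D = 9
ES_E = max(EF_A=7, EF_C=16) = 16; EF_E = 16+16 = 32
ES_F = 12; EF_F = 12+15 = 27
ES_G = 12; EF_G = 12+10 = 22
ES_H = max(EF_B=12, EF_D=9, EF_E=32, EF_F=27, EF_G=22) = 32; EF_H = 32+10 = 42
Expected project duration μ = 42 days. Critical path: C → E → H.

Variance along critical path = 7.111 + 11.111 + 1.778 = 20.000
σ = √20.000 = 4.472 days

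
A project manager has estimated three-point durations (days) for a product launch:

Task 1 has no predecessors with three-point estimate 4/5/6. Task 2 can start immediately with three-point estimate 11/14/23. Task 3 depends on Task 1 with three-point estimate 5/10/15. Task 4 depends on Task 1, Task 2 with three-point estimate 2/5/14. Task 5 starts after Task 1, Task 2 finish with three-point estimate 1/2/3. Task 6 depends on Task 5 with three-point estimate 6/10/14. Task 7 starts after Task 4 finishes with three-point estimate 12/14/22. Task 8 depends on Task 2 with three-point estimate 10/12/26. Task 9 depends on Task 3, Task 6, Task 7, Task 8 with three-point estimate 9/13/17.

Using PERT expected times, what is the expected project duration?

te_Task 1 = (4 + 4·5 + 6)/6 = 30/6 = 5
te_Task 2 = (11 + 4·14 + 23)/6 = 90/6 = 15
te_Task 3 = (5 + 4·10 + 15)/6 = 60/6 = 10
te_Task 4 = (2 + 4·5 + 14)/6 = 36/6 = 6
te_Task 5 = (1 + 4·2 + 3)/6 = 12/6 = 2
te_Task 6 = (6 + 4·10 + 14)/6 = 60/6 = 10
te_Task 7 = (12 + 4·14 + 22)/6 = 90/6 = 15
te_Task 8 = (10 + 4·12 + 26)/6 = 84/6 = 14
te_Task 9 = (9 + 4·13 + 17)/6 = 78/6 = 13

Forward pass:
ES_Task 1 = 0; EF_Task 1 = 5
ES_Task 2 = 0; EF_Task 2 = 15
ES_Task 3 = 5; EF_Task 3 = 5+10 = 15
ES_Task 4 = max(EF_Task 1=5, EF_Task 2=15) = 15; EF_Task 4 = 15+6 = 21
ES_Task 5 = max(EF_Task 1=5, EF_Task 2=15) = 15; EF_Task 5 = 15+2 = 17
ES_Task 6 = 17; EF_Task 6 = 17+10 = 27
ES_Task 7 = 21; EF_Task 7 = 21+15 = 36
ES_Task 8 = 15; EF_Task 8 = 15+14 = 29
ES_Task 9 = max(EF_Task 3=15, EF_Task 6=27, EF_Task 7=36, EF_Task 8=29) = 36; EF_Task 9 = 36+13 = 49
Expected project duration μ = 49 days. Critical path: Task 2 → Task 4 → Task 7 → Task 9.

49 days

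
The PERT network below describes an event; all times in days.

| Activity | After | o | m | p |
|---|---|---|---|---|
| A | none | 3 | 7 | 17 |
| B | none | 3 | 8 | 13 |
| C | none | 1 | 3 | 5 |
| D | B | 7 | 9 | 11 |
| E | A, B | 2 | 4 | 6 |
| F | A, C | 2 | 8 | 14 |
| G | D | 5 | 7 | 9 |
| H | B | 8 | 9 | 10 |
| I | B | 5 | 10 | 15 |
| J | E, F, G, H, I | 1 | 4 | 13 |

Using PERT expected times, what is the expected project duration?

29 days

te_A = (3 + 4·7 + 17)/6 = 48/6 = 8
te_B = (3 + 4·8 + 13)/6 = 48/6 = 8
te_C = (1 + 4·3 + 5)/6 = 18/6 = 3
te_D = (7 + 4·9 + 11)/6 = 54/6 = 9
te_E = (2 + 4·4 + 6)/6 = 24/6 = 4
te_F = (2 + 4·8 + 14)/6 = 48/6 = 8
te_G = (5 + 4·7 + 9)/6 = 42/6 = 7
te_H = (8 + 4·9 + 10)/6 = 54/6 = 9
te_I = (5 + 4·10 + 15)/6 = 60/6 = 10
te_J = (1 + 4·4 + 13)/6 = 30/6 = 5

Forward pass:
ES_A = 0; EF_A = 8
ES_B = 0; EF_B = 8
ES_C = 0; EF_C = 3
ES_D = 8; EF_D = 8+9 = 17
ES_E = max(EF_A=8, EF_B=8) = 8; EF_E = 8+4 = 12
ES_F = max(EF_A=8, EF_C=3) = 8; EF_F = 8+8 = 16
ES_G = 17; EF_G = 17+7 = 24
ES_H = 8; EF_H = 8+9 = 17
ES_I = 8; EF_I = 8+10 = 18
ES_J = max(EF_E=12, EF_F=16, EF_G=24, EF_H=17, EF_I=18) = 24; EF_J = 24+5 = 29
Expected project duration μ = 29 days. Critical path: B → D → G → J.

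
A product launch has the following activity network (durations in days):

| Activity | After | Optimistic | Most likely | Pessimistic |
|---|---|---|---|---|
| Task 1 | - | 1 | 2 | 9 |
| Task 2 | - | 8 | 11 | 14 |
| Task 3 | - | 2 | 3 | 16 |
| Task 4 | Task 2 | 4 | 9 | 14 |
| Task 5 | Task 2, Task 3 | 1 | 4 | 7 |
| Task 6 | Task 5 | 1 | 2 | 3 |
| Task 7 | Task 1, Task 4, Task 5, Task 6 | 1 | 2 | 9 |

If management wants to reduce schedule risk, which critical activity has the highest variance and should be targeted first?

Task 4

te_Task 1 = (1 + 4·2 + 9)/6 = 18/6 = 3; σ²_Task 1 = ((9−1)/6)² = 1.778
te_Task 2 = (8 + 4·11 + 14)/6 = 66/6 = 11; σ²_Task 2 = ((14−8)/6)² = 1.000
te_Task 3 = (2 + 4·3 + 16)/6 = 30/6 = 5; σ²_Task 3 = ((16−2)/6)² = 5.444
te_Task 4 = (4 + 4·9 + 14)/6 = 54/6 = 9; σ²_Task 4 = ((14−4)/6)² = 2.778
te_Task 5 = (1 + 4·4 + 7)/6 = 24/6 = 4; σ²_Task 5 = ((7−1)/6)² = 1.000
te_Task 6 = (1 + 4·2 + 3)/6 = 12/6 = 2; σ²_Task 6 = ((3−1)/6)² = 0.111
te_Task 7 = (1 + 4·2 + 9)/6 = 18/6 = 3; σ²_Task 7 = ((9−1)/6)² = 1.778

Forward pass:
ES_Task 1 = 0; EF_Task 1 = 3
ES_Task 2 = 0; EF_Task 2 = 11
ES_Task 3 = 0; EF_Task 3 = 5
ES_Task 4 = 11; EF_Task 4 = 11+9 = 20
ES_Task 5 = max(EF_Task 2=11, EF_Task 3=5) = 11; EF_Task 5 = 11+4 = 15
ES_Task 6 = 15; EF_Task 6 = 15+2 = 17
ES_Task 7 = max(EF_Task 1=3, EF_Task 4=20, EF_Task 5=15, EF_Task 6=17) = 20; EF_Task 7 = 20+3 = 23
Expected project duration μ = 23 days. Critical path: Task 2 → Task 4 → Task 7.

Variances on critical path: σ²_Task 2=1.000, σ²_Task 4=2.778, σ²_Task 7=1.778.
Largest is σ²_Task 4 = 2.778.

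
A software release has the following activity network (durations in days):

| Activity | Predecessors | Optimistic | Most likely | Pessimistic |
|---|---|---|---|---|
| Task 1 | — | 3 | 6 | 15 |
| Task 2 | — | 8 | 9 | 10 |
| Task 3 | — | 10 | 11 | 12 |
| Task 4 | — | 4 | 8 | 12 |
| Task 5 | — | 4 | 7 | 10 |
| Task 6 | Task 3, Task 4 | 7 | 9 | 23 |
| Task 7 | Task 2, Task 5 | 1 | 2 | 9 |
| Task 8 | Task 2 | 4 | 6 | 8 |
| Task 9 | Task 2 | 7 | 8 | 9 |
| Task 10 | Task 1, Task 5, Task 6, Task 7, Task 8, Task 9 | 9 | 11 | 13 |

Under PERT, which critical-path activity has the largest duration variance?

te_Task 1 = (3 + 4·6 + 15)/6 = 42/6 = 7; σ²_Task 1 = ((15−3)/6)² = 4.000
te_Task 2 = (8 + 4·9 + 10)/6 = 54/6 = 9; σ²_Task 2 = ((10−8)/6)² = 0.111
te_Task 3 = (10 + 4·11 + 12)/6 = 66/6 = 11; σ²_Task 3 = ((12−10)/6)² = 0.111
te_Task 4 = (4 + 4·8 + 12)/6 = 48/6 = 8; σ²_Task 4 = ((12−4)/6)² = 1.778
te_Task 5 = (4 + 4·7 + 10)/6 = 42/6 = 7; σ²_Task 5 = ((10−4)/6)² = 1.000
te_Task 6 = (7 + 4·9 + 23)/6 = 66/6 = 11; σ²_Task 6 = ((23−7)/6)² = 7.111
te_Task 7 = (1 + 4·2 + 9)/6 = 18/6 = 3; σ²_Task 7 = ((9−1)/6)² = 1.778
te_Task 8 = (4 + 4·6 + 8)/6 = 36/6 = 6; σ²_Task 8 = ((8−4)/6)² = 0.444
te_Task 9 = (7 + 4·8 + 9)/6 = 48/6 = 8; σ²_Task 9 = ((9−7)/6)² = 0.111
te_Task 10 = (9 + 4·11 + 13)/6 = 66/6 = 11; σ²_Task 10 = ((13−9)/6)² = 0.444

Forward pass:
ES_Task 1 = 0; EF_Task 1 = 7
ES_Task 2 = 0; EF_Task 2 = 9
ES_Task 3 = 0; EF_Task 3 = 11
ES_Task 4 = 0; EF_Task 4 = 8
ES_Task 5 = 0; EF_Task 5 = 7
ES_Task 6 = max(EF_Task 3=11, EF_Task 4=8) = 11; EF_Task 6 = 11+11 = 22
ES_Task 7 = max(EF_Task 2=9, EF_Task 5=7) = 9; EF_Task 7 = 9+3 = 12
ES_Task 8 = 9; EF_Task 8 = 9+6 = 15
ES_Task 9 = 9; EF_Task 9 = 9+8 = 17
ES_Task 10 = max(EF_Task 1=7, EF_Task 5=7, EF_Task 6=22, EF_Task 7=12, EF_Task 8=15, EF_Task 9=17) = 22; EF_Task 10 = 22+11 = 33
Expected project duration μ = 33 days. Critical path: Task 3 → Task 6 → Task 10.

Variances on critical path: σ²_Task 3=0.111, σ²_Task 6=7.111, σ²_Task 10=0.444.
Largest is σ²_Task 6 = 7.111.

Task 6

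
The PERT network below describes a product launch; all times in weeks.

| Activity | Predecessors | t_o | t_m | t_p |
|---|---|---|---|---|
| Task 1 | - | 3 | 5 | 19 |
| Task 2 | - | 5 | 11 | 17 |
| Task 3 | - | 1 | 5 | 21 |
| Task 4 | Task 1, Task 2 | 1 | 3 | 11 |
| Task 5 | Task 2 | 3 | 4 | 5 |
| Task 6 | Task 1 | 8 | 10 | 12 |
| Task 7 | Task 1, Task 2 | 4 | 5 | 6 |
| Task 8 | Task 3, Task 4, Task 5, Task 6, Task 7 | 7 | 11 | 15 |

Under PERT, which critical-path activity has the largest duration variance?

te_Task 1 = (3 + 4·5 + 19)/6 = 42/6 = 7; σ²_Task 1 = ((19−3)/6)² = 7.111
te_Task 2 = (5 + 4·11 + 17)/6 = 66/6 = 11; σ²_Task 2 = ((17−5)/6)² = 4.000
te_Task 3 = (1 + 4·5 + 21)/6 = 42/6 = 7; σ²_Task 3 = ((21−1)/6)² = 11.111
te_Task 4 = (1 + 4·3 + 11)/6 = 24/6 = 4; σ²_Task 4 = ((11−1)/6)² = 2.778
te_Task 5 = (3 + 4·4 + 5)/6 = 24/6 = 4; σ²_Task 5 = ((5−3)/6)² = 0.111
te_Task 6 = (8 + 4·10 + 12)/6 = 60/6 = 10; σ²_Task 6 = ((12−8)/6)² = 0.444
te_Task 7 = (4 + 4·5 + 6)/6 = 30/6 = 5; σ²_Task 7 = ((6−4)/6)² = 0.111
te_Task 8 = (7 + 4·11 + 15)/6 = 66/6 = 11; σ²_Task 8 = ((15−7)/6)² = 1.778

Forward pass:
ES_Task 1 = 0; EF_Task 1 = 7
ES_Task 2 = 0; EF_Task 2 = 11
ES_Task 3 = 0; EF_Task 3 = 7
ES_Task 4 = max(EF_Task 1=7, EF_Task 2=11) = 11; EF_Task 4 = 11+4 = 15
ES_Task 5 = 11; EF_Task 5 = 11+4 = 15
ES_Task 6 = 7; EF_Task 6 = 7+10 = 17
ES_Task 7 = max(EF_Task 1=7, EF_Task 2=11) = 11; EF_Task 7 = 11+5 = 16
ES_Task 8 = max(EF_Task 3=7, EF_Task 4=15, EF_Task 5=15, EF_Task 6=17, EF_Task 7=16) = 17; EF_Task 8 = 17+11 = 28
Expected project duration μ = 28 weeks. Critical path: Task 1 → Task 6 → Task 8.

Variances on critical path: σ²_Task 1=7.111, σ²_Task 6=0.444, σ²_Task 8=1.778.
Largest is σ²_Task 1 = 7.111.

Task 1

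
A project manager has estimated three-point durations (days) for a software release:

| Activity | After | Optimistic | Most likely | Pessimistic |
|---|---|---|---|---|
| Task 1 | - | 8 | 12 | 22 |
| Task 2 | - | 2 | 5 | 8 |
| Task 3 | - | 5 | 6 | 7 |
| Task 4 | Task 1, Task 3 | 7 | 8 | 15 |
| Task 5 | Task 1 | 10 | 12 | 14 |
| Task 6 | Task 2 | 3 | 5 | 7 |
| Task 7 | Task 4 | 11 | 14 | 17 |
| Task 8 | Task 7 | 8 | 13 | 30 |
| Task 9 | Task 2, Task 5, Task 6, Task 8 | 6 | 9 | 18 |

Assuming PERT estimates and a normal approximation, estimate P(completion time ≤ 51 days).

te_Task 1 = (8 + 4·12 + 22)/6 = 78/6 = 13; σ²_Task 1 = ((22−8)/6)² = 5.444
te_Task 2 = (2 + 4·5 + 8)/6 = 30/6 = 5; σ²_Task 2 = ((8−2)/6)² = 1.000
te_Task 3 = (5 + 4·6 + 7)/6 = 36/6 = 6; σ²_Task 3 = ((7−5)/6)² = 0.111
te_Task 4 = (7 + 4·8 + 15)/6 = 54/6 = 9; σ²_Task 4 = ((15−7)/6)² = 1.778
te_Task 5 = (10 + 4·12 + 14)/6 = 72/6 = 12; σ²_Task 5 = ((14−10)/6)² = 0.444
te_Task 6 = (3 + 4·5 + 7)/6 = 30/6 = 5; σ²_Task 6 = ((7−3)/6)² = 0.444
te_Task 7 = (11 + 4·14 + 17)/6 = 84/6 = 14; σ²_Task 7 = ((17−11)/6)² = 1.000
te_Task 8 = (8 + 4·13 + 30)/6 = 90/6 = 15; σ²_Task 8 = ((30−8)/6)² = 13.444
te_Task 9 = (6 + 4·9 + 18)/6 = 60/6 = 10; σ²_Task 9 = ((18−6)/6)² = 4.000

Forward pass:
ES_Task 1 = 0; EF_Task 1 = 13
ES_Task 2 = 0; EF_Task 2 = 5
ES_Task 3 = 0; EF_Task 3 = 6
ES_Task 4 = max(EF_Task 1=13, EF_Task 3=6) = 13; EF_Task 4 = 13+9 = 22
ES_Task 5 = 13; EF_Task 5 = 13+12 = 25
ES_Task 6 = 5; EF_Task 6 = 5+5 = 10
ES_Task 7 = 22; EF_Task 7 = 22+14 = 36
ES_Task 8 = 36; EF_Task 8 = 36+15 = 51
ES_Task 9 = max(EF_Task 2=5, EF_Task 5=25, EF_Task 6=10, EF_Task 8=51) = 51; EF_Task 9 = 51+10 = 61
Expected project duration μ = 61 days. Critical path: Task 1 → Task 4 → Task 7 → Task 8 → Task 9.

Variance along critical path = 5.444 + 1.778 + 1.000 + 13.444 + 4.000 = 25.667; σ = √25.667 = 5.066 days.
Z = (51 − 61) / 5.066 = -1.974
P(T ≤ 51) = Φ(-1.974) ≈ 0.024

0.024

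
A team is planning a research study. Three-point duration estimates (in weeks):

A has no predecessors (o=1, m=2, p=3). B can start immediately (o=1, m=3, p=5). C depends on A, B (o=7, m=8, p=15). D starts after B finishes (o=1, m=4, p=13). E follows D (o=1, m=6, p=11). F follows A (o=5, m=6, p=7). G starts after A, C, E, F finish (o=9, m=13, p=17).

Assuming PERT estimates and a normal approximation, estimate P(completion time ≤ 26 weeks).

0.369

te_A = (1 + 4·2 + 3)/6 = 12/6 = 2; σ²_A = ((3−1)/6)² = 0.111
te_B = (1 + 4·3 + 5)/6 = 18/6 = 3; σ²_B = ((5−1)/6)² = 0.444
te_C = (7 + 4·8 + 15)/6 = 54/6 = 9; σ²_C = ((15−7)/6)² = 1.778
te_D = (1 + 4·4 + 13)/6 = 30/6 = 5; σ²_D = ((13−1)/6)² = 4.000
te_E = (1 + 4·6 + 11)/6 = 36/6 = 6; σ²_E = ((11−1)/6)² = 2.778
te_F = (5 + 4·6 + 7)/6 = 36/6 = 6; σ²_F = ((7−5)/6)² = 0.111
te_G = (9 + 4·13 + 17)/6 = 78/6 = 13; σ²_G = ((17−9)/6)² = 1.778

Forward pass:
ES_A = 0; EF_A = 2
ES_B = 0; EF_B = 3
ES_C = max(EF_A=2, EF_B=3) = 3; EF_C = 3+9 = 12
ES_D = 3; EF_D = 3+5 = 8
ES_E = 8; EF_E = 8+6 = 14
ES_F = 2; EF_F = 2+6 = 8
ES_G = max(EF_A=2, EF_C=12, EF_E=14, EF_F=8) = 14; EF_G = 14+13 = 27
Expected project duration μ = 27 weeks. Critical path: B → D → E → G.

Variance along critical path = 0.444 + 4.000 + 2.778 + 1.778 = 9.000; σ = √9.000 = 3.000 weeks.
Z = (26 − 27) / 3.000 = -0.333
P(T ≤ 26) = Φ(-0.333) ≈ 0.369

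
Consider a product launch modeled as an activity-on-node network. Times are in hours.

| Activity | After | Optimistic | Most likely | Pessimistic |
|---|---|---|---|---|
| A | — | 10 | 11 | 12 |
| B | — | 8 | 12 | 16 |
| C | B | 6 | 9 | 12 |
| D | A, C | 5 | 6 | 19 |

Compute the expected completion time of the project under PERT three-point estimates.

te_A = (10 + 4·11 + 12)/6 = 66/6 = 11
te_B = (8 + 4·12 + 16)/6 = 72/6 = 12
te_C = (6 + 4·9 + 12)/6 = 54/6 = 9
te_D = (5 + 4·6 + 19)/6 = 48/6 = 8

Forward pass:
ES_A = 0; EF_A = 11
ES_B = 0; EF_B = 12
ES_C = 12; EF_C = 12+9 = 21
ES_D = max(EF_A=11, EF_C=21) = 21; EF_D = 21+8 = 29
Expected project duration μ = 29 hours. Critical path: B → C → D.

29 hours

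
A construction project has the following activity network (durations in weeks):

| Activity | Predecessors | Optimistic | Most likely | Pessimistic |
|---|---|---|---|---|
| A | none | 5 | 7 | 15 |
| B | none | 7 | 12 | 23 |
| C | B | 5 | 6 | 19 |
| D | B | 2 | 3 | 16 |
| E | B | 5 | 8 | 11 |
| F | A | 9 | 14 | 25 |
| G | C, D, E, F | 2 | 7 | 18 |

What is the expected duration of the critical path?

te_A = (5 + 4·7 + 15)/6 = 48/6 = 8
te_B = (7 + 4·12 + 23)/6 = 78/6 = 13
te_C = (5 + 4·6 + 19)/6 = 48/6 = 8
te_D = (2 + 4·3 + 16)/6 = 30/6 = 5
te_E = (5 + 4·8 + 11)/6 = 48/6 = 8
te_F = (9 + 4·14 + 25)/6 = 90/6 = 15
te_G = (2 + 4·7 + 18)/6 = 48/6 = 8

Forward pass:
ES_A = 0; EF_A = 8
ES_B = 0; EF_B = 13
ES_C = 13; EF_C = 13+8 = 21
ES_D = 13; EF_D = 13+5 = 18
ES_E = 13; EF_E = 13+8 = 21
ES_F = 8; EF_F = 8+15 = 23
ES_G = max(EF_C=21, EF_D=18, EF_E=21, EF_F=23) = 23; EF_G = 23+8 = 31
Expected project duration μ = 31 weeks. Critical path: A → F → G.

31 weeks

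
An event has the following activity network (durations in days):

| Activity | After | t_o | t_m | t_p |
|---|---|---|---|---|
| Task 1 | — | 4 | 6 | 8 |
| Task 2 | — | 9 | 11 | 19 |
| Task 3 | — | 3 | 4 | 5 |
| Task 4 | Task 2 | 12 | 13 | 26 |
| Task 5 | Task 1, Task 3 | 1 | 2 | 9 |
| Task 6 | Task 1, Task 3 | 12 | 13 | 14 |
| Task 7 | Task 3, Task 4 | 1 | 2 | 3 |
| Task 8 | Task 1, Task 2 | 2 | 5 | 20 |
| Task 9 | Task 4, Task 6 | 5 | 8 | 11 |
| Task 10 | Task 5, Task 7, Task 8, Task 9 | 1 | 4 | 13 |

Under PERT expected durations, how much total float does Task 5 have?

26 days

te_Task 1 = (4 + 4·6 + 8)/6 = 36/6 = 6
te_Task 2 = (9 + 4·11 + 19)/6 = 72/6 = 12
te_Task 3 = (3 + 4·4 + 5)/6 = 24/6 = 4
te_Task 4 = (12 + 4·13 + 26)/6 = 90/6 = 15
te_Task 5 = (1 + 4·2 + 9)/6 = 18/6 = 3
te_Task 6 = (12 + 4·13 + 14)/6 = 78/6 = 13
te_Task 7 = (1 + 4·2 + 3)/6 = 12/6 = 2
te_Task 8 = (2 + 4·5 + 20)/6 = 42/6 = 7
te_Task 9 = (5 + 4·8 + 11)/6 = 48/6 = 8
te_Task 10 = (1 + 4·4 + 13)/6 = 30/6 = 5

Forward pass:
ES_Task 1 = 0; EF_Task 1 = 6
ES_Task 2 = 0; EF_Task 2 = 12
ES_Task 3 = 0; EF_Task 3 = 4
ES_Task 4 = 12; EF_Task 4 = 12+15 = 27
ES_Task 5 = max(EF_Task 1=6, EF_Task 3=4) = 6; EF_Task 5 = 6+3 = 9
ES_Task 6 = max(EF_Task 1=6, EF_Task 3=4) = 6; EF_Task 6 = 6+13 = 19
ES_Task 7 = max(EF_Task 3=4, EF_Task 4=27) = 27; EF_Task 7 = 27+2 = 29
ES_Task 8 = max(EF_Task 1=6, EF_Task 2=12) = 12; EF_Task 8 = 12+7 = 19
ES_Task 9 = max(EF_Task 4=27, EF_Task 6=19) = 27; EF_Task 9 = 27+8 = 35
ES_Task 10 = max(EF_Task 5=9, EF_Task 7=29, EF_Task 8=19, EF_Task 9=35) = 35; EF_Task 10 = 35+5 = 40
Expected project duration μ = 40 days. Critical path: Task 2 → Task 4 → Task 9 → Task 10.

Backward pass:
LF_Task 10 = 40; LS_Task 10 = 40−5 = 35
LF_Task 9 = LS_Task 10 = 35; LS_Task 9 = 35−8 = 27
LF_Task 8 = LS_Task 10 = 35; LS_Task 8 = 35−7 = 28
LF_Task 7 = LS_Task 10 = 35; LS_Task 7 = 35−2 = 33
LF_Task 6 = LS_Task 9 = 27; LS_Task 6 = 27−13 = 14
LF_Task 5 = LS_Task 10 = 35; LS_Task 5 = 35−3 = 32
LF_Task 4 = min(LS_Task 7=33, LS_Task 9=27) = 27; LS_Task 4 = 27−15 = 12
LF_Task 3 = min(LS_Task 5=32, LS_Task 6=14, LS_Task 7=33) = 14; LS_Task 3 = 14−4 = 10
LF_Task 2 = min(LS_Task 4=12, LS_Task 8=28) = 12; LS_Task 2 = 12−12 = 0
LF_Task 1 = min(LS_Task 5=32, LS_Task 6=14, LS_Task 8=28) = 14; LS_Task 1 = 14−6 = 8
Slack_Task 5 = LS_Task 5 − ES_Task 5 = 32 − 6 = 26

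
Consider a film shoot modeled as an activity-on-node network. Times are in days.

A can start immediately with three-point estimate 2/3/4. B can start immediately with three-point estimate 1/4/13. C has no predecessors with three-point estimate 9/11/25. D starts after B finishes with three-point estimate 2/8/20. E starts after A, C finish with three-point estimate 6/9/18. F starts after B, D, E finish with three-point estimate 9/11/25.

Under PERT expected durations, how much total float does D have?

9 days

te_A = (2 + 4·3 + 4)/6 = 18/6 = 3
te_B = (1 + 4·4 + 13)/6 = 30/6 = 5
te_C = (9 + 4·11 + 25)/6 = 78/6 = 13
te_D = (2 + 4·8 + 20)/6 = 54/6 = 9
te_E = (6 + 4·9 + 18)/6 = 60/6 = 10
te_F = (9 + 4·11 + 25)/6 = 78/6 = 13

Forward pass:
ES_A = 0; EF_A = 3
ES_B = 0; EF_B = 5
ES_C = 0; EF_C = 13
ES_D = 5; EF_D = 5+9 = 14
ES_E = max(EF_A=3, EF_C=13) = 13; EF_E = 13+10 = 23
ES_F = max(EF_B=5, EF_D=14, EF_E=23) = 23; EF_F = 23+13 = 36
Expected project duration μ = 36 days. Critical path: C → E → F.

Backward pass:
LF_F = 36; LS_F = 36−13 = 23
LF_E = LS_F = 23; LS_E = 23−10 = 13
LF_D = LS_F = 23; LS_D = 23−9 = 14
LF_C = LS_E = 13; LS_C = 13−13 = 0
LF_B = min(LS_D=14, LS_F=23) = 14; LS_B = 14−5 = 9
LF_A = LS_E = 13; LS_A = 13−3 = 10
Slack_D = LS_D − ES_D = 14 − 5 = 9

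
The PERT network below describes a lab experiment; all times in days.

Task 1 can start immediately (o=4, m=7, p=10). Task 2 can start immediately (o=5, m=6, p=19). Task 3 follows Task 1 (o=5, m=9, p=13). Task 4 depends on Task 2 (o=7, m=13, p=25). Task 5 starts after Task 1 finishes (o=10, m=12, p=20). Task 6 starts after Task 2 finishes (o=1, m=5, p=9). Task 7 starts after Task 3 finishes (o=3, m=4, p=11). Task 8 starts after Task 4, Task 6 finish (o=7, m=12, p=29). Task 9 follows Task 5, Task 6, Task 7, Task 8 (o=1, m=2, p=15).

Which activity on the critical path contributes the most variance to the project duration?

Task 8

te_Task 1 = (4 + 4·7 + 10)/6 = 42/6 = 7; σ²_Task 1 = ((10−4)/6)² = 1.000
te_Task 2 = (5 + 4·6 + 19)/6 = 48/6 = 8; σ²_Task 2 = ((19−5)/6)² = 5.444
te_Task 3 = (5 + 4·9 + 13)/6 = 54/6 = 9; σ²_Task 3 = ((13−5)/6)² = 1.778
te_Task 4 = (7 + 4·13 + 25)/6 = 84/6 = 14; σ²_Task 4 = ((25−7)/6)² = 9.000
te_Task 5 = (10 + 4·12 + 20)/6 = 78/6 = 13; σ²_Task 5 = ((20−10)/6)² = 2.778
te_Task 6 = (1 + 4·5 + 9)/6 = 30/6 = 5; σ²_Task 6 = ((9−1)/6)² = 1.778
te_Task 7 = (3 + 4·4 + 11)/6 = 30/6 = 5; σ²_Task 7 = ((11−3)/6)² = 1.778
te_Task 8 = (7 + 4·12 + 29)/6 = 84/6 = 14; σ²_Task 8 = ((29−7)/6)² = 13.444
te_Task 9 = (1 + 4·2 + 15)/6 = 24/6 = 4; σ²_Task 9 = ((15−1)/6)² = 5.444

Forward pass:
ES_Task 1 = 0; EF_Task 1 = 7
ES_Task 2 = 0; EF_Task 2 = 8
ES_Task 3 = 7; EF_Task 3 = 7+9 = 16
ES_Task 4 = 8; EF_Task 4 = 8+14 = 22
ES_Task 5 = 7; EF_Task 5 = 7+13 = 20
ES_Task 6 = 8; EF_Task 6 = 8+5 = 13
ES_Task 7 = 16; EF_Task 7 = 16+5 = 21
ES_Task 8 = max(EF_Task 4=22, EF_Task 6=13) = 22; EF_Task 8 = 22+14 = 36
ES_Task 9 = max(EF_Task 5=20, EF_Task 6=13, EF_Task 7=21, EF_Task 8=36) = 36; EF_Task 9 = 36+4 = 40
Expected project duration μ = 40 days. Critical path: Task 2 → Task 4 → Task 8 → Task 9.

Variances on critical path: σ²_Task 2=5.444, σ²_Task 4=9.000, σ²_Task 8=13.444, σ²_Task 9=5.444.
Largest is σ²_Task 8 = 13.444.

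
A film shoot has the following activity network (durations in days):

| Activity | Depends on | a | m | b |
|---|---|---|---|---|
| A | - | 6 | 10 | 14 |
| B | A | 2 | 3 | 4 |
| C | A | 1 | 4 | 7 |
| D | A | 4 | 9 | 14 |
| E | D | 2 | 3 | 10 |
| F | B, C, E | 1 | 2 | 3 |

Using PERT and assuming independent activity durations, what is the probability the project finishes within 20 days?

0.024

te_A = (6 + 4·10 + 14)/6 = 60/6 = 10; σ²_A = ((14−6)/6)² = 1.778
te_B = (2 + 4·3 + 4)/6 = 18/6 = 3; σ²_B = ((4−2)/6)² = 0.111
te_C = (1 + 4·4 + 7)/6 = 24/6 = 4; σ²_C = ((7−1)/6)² = 1.000
te_D = (4 + 4·9 + 14)/6 = 54/6 = 9; σ²_D = ((14−4)/6)² = 2.778
te_E = (2 + 4·3 + 10)/6 = 24/6 = 4; σ²_E = ((10−2)/6)² = 1.778
te_F = (1 + 4·2 + 3)/6 = 12/6 = 2; σ²_F = ((3−1)/6)² = 0.111

Forward pass:
ES_A = 0; EF_A = 10
ES_B = 10; EF_B = 10+3 = 13
ES_C = 10; EF_C = 10+4 = 14
ES_D = 10; EF_D = 10+9 = 19
ES_E = 19; EF_E = 19+4 = 23
ES_F = max(EF_B=13, EF_C=14, EF_E=23) = 23; EF_F = 23+2 = 25
Expected project duration μ = 25 days. Critical path: A → D → E → F.

Variance along critical path = 1.778 + 2.778 + 1.778 + 0.111 = 6.444; σ = √6.444 = 2.539 days.
Z = (20 − 25) / 2.539 = -1.970
P(T ≤ 20) = Φ(-1.970) ≈ 0.024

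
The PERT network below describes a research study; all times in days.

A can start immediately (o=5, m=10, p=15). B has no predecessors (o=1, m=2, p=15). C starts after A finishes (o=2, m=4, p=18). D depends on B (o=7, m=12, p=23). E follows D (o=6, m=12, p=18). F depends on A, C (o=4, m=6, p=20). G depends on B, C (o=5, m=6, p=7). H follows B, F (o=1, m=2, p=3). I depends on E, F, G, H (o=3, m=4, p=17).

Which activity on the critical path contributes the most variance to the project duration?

te_A = (5 + 4·10 + 15)/6 = 60/6 = 10; σ²_A = ((15−5)/6)² = 2.778
te_B = (1 + 4·2 + 15)/6 = 24/6 = 4; σ²_B = ((15−1)/6)² = 5.444
te_C = (2 + 4·4 + 18)/6 = 36/6 = 6; σ²_C = ((18−2)/6)² = 7.111
te_D = (7 + 4·12 + 23)/6 = 78/6 = 13; σ²_D = ((23−7)/6)² = 7.111
te_E = (6 + 4·12 + 18)/6 = 72/6 = 12; σ²_E = ((18−6)/6)² = 4.000
te_F = (4 + 4·6 + 20)/6 = 48/6 = 8; σ²_F = ((20−4)/6)² = 7.111
te_G = (5 + 4·6 + 7)/6 = 36/6 = 6; σ²_G = ((7−5)/6)² = 0.111
te_H = (1 + 4·2 + 3)/6 = 12/6 = 2; σ²_H = ((3−1)/6)² = 0.111
te_I = (3 + 4·4 + 17)/6 = 36/6 = 6; σ²_I = ((17−3)/6)² = 5.444

Forward pass:
ES_A = 0; EF_A = 10
ES_B = 0; EF_B = 4
ES_C = 10; EF_C = 10+6 = 16
ES_D = 4; EF_D = 4+13 = 17
ES_E = 17; EF_E = 17+12 = 29
ES_F = max(EF_A=10, EF_C=16) = 16; EF_F = 16+8 = 24
ES_G = max(EF_B=4, EF_C=16) = 16; EF_G = 16+6 = 22
ES_H = max(EF_B=4, EF_F=24) = 24; EF_H = 24+2 = 26
ES_I = max(EF_E=29, EF_F=24, EF_G=22, EF_H=26) = 29; EF_I = 29+6 = 35
Expected project duration μ = 35 days. Critical path: B → D → E → I.

Variances on critical path: σ²_B=5.444, σ²_D=7.111, σ²_E=4.000, σ²_I=5.444.
Largest is σ²_D = 7.111.

D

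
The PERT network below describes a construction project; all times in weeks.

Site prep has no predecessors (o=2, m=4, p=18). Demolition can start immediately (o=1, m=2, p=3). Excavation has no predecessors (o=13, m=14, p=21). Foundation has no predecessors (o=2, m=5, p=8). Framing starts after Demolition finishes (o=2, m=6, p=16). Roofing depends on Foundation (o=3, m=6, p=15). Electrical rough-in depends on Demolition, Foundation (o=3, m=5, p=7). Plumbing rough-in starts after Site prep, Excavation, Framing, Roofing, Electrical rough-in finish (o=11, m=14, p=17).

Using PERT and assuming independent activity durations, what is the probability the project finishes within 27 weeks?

te_Site prep = (2 + 4·4 + 18)/6 = 36/6 = 6; σ²_Site prep = ((18−2)/6)² = 7.111
te_Demolition = (1 + 4·2 + 3)/6 = 12/6 = 2; σ²_Demolition = ((3−1)/6)² = 0.111
te_Excavation = (13 + 4·14 + 21)/6 = 90/6 = 15; σ²_Excavation = ((21−13)/6)² = 1.778
te_Foundation = (2 + 4·5 + 8)/6 = 30/6 = 5; σ²_Foundation = ((8−2)/6)² = 1.000
te_Framing = (2 + 4·6 + 16)/6 = 42/6 = 7; σ²_Framing = ((16−2)/6)² = 5.444
te_Roofing = (3 + 4·6 + 15)/6 = 42/6 = 7; σ²_Roofing = ((15−3)/6)² = 4.000
te_Electrical rough-in = (3 + 4·5 + 7)/6 = 30/6 = 5; σ²_Electrical rough-in = ((7−3)/6)² = 0.444
te_Plumbing rough-in = (11 + 4·14 + 17)/6 = 84/6 = 14; σ²_Plumbing rough-in = ((17−11)/6)² = 1.000

Forward pass:
ES_Site prep = 0; EF_Site prep = 6
ES_Demolition = 0; EF_Demolition = 2
ES_Excavation = 0; EF_Excavation = 15
ES_Foundation = 0; EF_Foundation = 5
ES_Framing = 2; EF_Framing = 2+7 = 9
ES_Roofing = 5; EF_Roofing = 5+7 = 12
ES_Electrical rough-in = max(EF_Demolition=2, EF_Foundation=5) = 5; EF_Electrical rough-in = 5+5 = 10
ES_Plumbing rough-in = max(EF_Site prep=6, EF_Excavation=15, EF_Framing=9, EF_Roofing=12, EF_Electrical rough-in=10) = 15; EF_Plumbing rough-in = 15+14 = 29
Expected project duration μ = 29 weeks. Critical path: Excavation → Plumbing rough-in.

Variance along critical path = 1.778 + 1.000 = 2.778; σ = √2.778 = 1.667 weeks.
Z = (27 − 29) / 1.667 = -1.200
P(T ≤ 27) = Φ(-1.200) ≈ 0.115

0.115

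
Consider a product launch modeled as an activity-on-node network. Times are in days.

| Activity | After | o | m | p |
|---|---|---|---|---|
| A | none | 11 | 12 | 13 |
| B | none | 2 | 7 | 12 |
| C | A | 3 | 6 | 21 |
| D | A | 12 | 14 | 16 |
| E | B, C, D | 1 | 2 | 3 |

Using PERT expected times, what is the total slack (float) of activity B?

19 days

te_A = (11 + 4·12 + 13)/6 = 72/6 = 12
te_B = (2 + 4·7 + 12)/6 = 42/6 = 7
te_C = (3 + 4·6 + 21)/6 = 48/6 = 8
te_D = (12 + 4·14 + 16)/6 = 84/6 = 14
te_E = (1 + 4·2 + 3)/6 = 12/6 = 2

Forward pass:
ES_A = 0; EF_A = 12
ES_B = 0; EF_B = 7
ES_C = 12; EF_C = 12+8 = 20
ES_D = 12; EF_D = 12+14 = 26
ES_E = max(EF_B=7, EF_C=20, EF_D=26) = 26; EF_E = 26+2 = 28
Expected project duration μ = 28 days. Critical path: A → D → E.

Backward pass:
LF_E = 28; LS_E = 28−2 = 26
LF_D = LS_E = 26; LS_D = 26−14 = 12
LF_C = LS_E = 26; LS_C = 26−8 = 18
LF_B = LS_E = 26; LS_B = 26−7 = 19
LF_A = min(LS_C=18, LS_D=12) = 12; LS_A = 12−12 = 0
Slack_B = LS_B − ES_B = 19 − 0 = 19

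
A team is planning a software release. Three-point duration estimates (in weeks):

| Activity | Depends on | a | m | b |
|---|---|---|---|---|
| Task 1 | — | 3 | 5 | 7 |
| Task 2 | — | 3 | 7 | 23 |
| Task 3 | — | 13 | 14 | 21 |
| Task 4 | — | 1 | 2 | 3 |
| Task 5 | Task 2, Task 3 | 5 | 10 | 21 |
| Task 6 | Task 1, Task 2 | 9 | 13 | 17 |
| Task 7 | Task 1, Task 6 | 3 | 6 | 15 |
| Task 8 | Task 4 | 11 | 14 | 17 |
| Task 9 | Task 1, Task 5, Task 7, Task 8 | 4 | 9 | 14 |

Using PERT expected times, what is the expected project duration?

38 weeks

te_Task 1 = (3 + 4·5 + 7)/6 = 30/6 = 5
te_Task 2 = (3 + 4·7 + 23)/6 = 54/6 = 9
te_Task 3 = (13 + 4·14 + 21)/6 = 90/6 = 15
te_Task 4 = (1 + 4·2 + 3)/6 = 12/6 = 2
te_Task 5 = (5 + 4·10 + 21)/6 = 66/6 = 11
te_Task 6 = (9 + 4·13 + 17)/6 = 78/6 = 13
te_Task 7 = (3 + 4·6 + 15)/6 = 42/6 = 7
te_Task 8 = (11 + 4·14 + 17)/6 = 84/6 = 14
te_Task 9 = (4 + 4·9 + 14)/6 = 54/6 = 9

Forward pass:
ES_Task 1 = 0; EF_Task 1 = 5
ES_Task 2 = 0; EF_Task 2 = 9
ES_Task 3 = 0; EF_Task 3 = 15
ES_Task 4 = 0; EF_Task 4 = 2
ES_Task 5 = max(EF_Task 2=9, EF_Task 3=15) = 15; EF_Task 5 = 15+11 = 26
ES_Task 6 = max(EF_Task 1=5, EF_Task 2=9) = 9; EF_Task 6 = 9+13 = 22
ES_Task 7 = max(EF_Task 1=5, EF_Task 6=22) = 22; EF_Task 7 = 22+7 = 29
ES_Task 8 = 2; EF_Task 8 = 2+14 = 16
ES_Task 9 = max(EF_Task 1=5, EF_Task 5=26, EF_Task 7=29, EF_Task 8=16) = 29; EF_Task 9 = 29+9 = 38
Expected project duration μ = 38 weeks. Critical path: Task 2 → Task 6 → Task 7 → Task 9.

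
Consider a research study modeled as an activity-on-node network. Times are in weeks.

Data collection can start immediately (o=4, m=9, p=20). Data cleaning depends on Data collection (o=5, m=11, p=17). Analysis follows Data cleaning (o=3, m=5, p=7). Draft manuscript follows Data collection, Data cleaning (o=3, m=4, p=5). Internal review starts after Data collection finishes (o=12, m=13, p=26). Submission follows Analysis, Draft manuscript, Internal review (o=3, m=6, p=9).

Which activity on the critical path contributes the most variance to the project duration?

te_Data collection = (4 + 4·9 + 20)/6 = 60/6 = 10; σ²_Data collection = ((20−4)/6)² = 7.111
te_Data cleaning = (5 + 4·11 + 17)/6 = 66/6 = 11; σ²_Data cleaning = ((17−5)/6)² = 4.000
te_Analysis = (3 + 4·5 + 7)/6 = 30/6 = 5; σ²_Analysis = ((7−3)/6)² = 0.444
te_Draft manuscript = (3 + 4·4 + 5)/6 = 24/6 = 4; σ²_Draft manuscript = ((5−3)/6)² = 0.111
te_Internal review = (12 + 4·13 + 26)/6 = 90/6 = 15; σ²_Internal review = ((26−12)/6)² = 5.444
te_Submission = (3 + 4·6 + 9)/6 = 36/6 = 6; σ²_Submission = ((9−3)/6)² = 1.000

Forward pass:
ES_Data collection = 0; EF_Data collection = 10
ES_Data cleaning = 10; EF_Data cleaning = 10+11 = 21
ES_Analysis = 21; EF_Analysis = 21+5 = 26
ES_Draft manuscript = max(EF_Data collection=10, EF_Data cleaning=21) = 21; EF_Draft manuscript = 21+4 = 25
ES_Internal review = 10; EF_Internal review = 10+15 = 25
ES_Submission = max(EF_Analysis=26, EF_Draft manuscript=25, EF_Internal review=25) = 26; EF_Submission = 26+6 = 32
Expected project duration μ = 32 weeks. Critical path: Data collection → Data cleaning → Analysis → Submission.

Variances on critical path: σ²_Data collection=7.111, σ²_Data cleaning=4.000, σ²_Analysis=0.444, σ²_Submission=1.000.
Largest is σ²_Data collection = 7.111.

Data collection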